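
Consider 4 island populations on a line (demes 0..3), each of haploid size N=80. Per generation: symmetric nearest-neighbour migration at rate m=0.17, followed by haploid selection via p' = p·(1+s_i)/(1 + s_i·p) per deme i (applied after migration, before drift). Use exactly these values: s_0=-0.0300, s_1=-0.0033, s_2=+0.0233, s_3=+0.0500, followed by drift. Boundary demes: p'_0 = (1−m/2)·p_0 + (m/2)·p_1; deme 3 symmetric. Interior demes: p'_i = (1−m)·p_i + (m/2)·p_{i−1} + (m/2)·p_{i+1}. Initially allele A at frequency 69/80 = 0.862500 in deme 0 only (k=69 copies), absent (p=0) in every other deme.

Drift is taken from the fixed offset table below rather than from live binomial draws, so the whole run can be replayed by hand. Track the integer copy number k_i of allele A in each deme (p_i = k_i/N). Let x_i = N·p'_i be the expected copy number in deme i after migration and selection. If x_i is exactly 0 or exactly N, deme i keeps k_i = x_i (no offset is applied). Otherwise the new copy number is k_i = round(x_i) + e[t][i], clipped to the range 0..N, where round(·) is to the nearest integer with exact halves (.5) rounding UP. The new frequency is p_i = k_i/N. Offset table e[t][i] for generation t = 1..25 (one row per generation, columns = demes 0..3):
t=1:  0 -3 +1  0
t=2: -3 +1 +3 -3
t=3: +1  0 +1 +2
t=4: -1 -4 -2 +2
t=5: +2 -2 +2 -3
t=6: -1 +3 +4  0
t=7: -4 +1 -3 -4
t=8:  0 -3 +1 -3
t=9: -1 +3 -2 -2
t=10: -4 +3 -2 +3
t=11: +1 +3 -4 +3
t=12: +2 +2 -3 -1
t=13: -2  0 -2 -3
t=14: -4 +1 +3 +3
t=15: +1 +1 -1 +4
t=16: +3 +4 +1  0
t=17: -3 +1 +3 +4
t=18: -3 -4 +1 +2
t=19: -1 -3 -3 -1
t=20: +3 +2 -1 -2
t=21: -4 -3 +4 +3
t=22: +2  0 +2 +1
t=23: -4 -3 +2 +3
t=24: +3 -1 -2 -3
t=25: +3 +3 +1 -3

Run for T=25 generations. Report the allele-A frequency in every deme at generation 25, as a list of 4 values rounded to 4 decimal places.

t=0: k=[69 0 0 0]
t=1: x=[62.7260 5.8471 0.0000 0.0000] k=[63 3 0 0]
t=2: x=[57.4095 7.8216 0.2609 0.0000] k=[54 9 3 0]
t=3: x=[49.6031 12.2806 3.3277 0.2677] k=[51 12 4 2]
t=4: x=[47.0966 14.5955 4.6090 2.2754] k=[46 11 3 4]
t=5: x=[42.4186 13.2584 3.8485 4.1007] k=[44 11 6 1]
t=6: x=[40.5861 13.3432 6.1291 1.4949] k=[40 16 10 1]
t=7: x=[37.3529 17.4848 9.9438 1.8512] k=[33 18 7 0]
t=8: x=[31.1438 18.2933 7.4950 0.6245] k=[31 15 8 0]
t=9: x=[29.0740 15.7232 8.0808 0.7137] k=[28 19 6 0]
t=10: x=[26.6905 18.6127 6.7357 0.5353] k=[23 22 5 4]
t=11: x=[22.4202 20.5894 6.4962 4.2783] k=[23 24 2 7]
t=12: x=[22.5880 21.9923 4.3896 6.8755] k=[25 24 1 6]
t=13: x=[24.3955 22.0771 3.4554 5.8334] k=[22 22 1 3]
t=14: x=[21.5175 20.1651 3.0213 2.9663] k=[18 21 6 6]
t=15: x=[17.8294 19.4213 7.4288 6.2765] k=[19 20 6 10]
t=16: x=[18.6459 18.6776 7.6886 10.0821] k=[22 23 9 10]
t=17: x=[21.6013 21.6727 10.4830 10.3466] k=[19 23 13 14]
t=18: x=[18.8968 21.7576 14.2020 14.4848] k=[16 18 15 16]
t=19: x=[15.7806 17.5297 15.6276 16.5462] k=[15 15 13 16]
t=20: x=[14.6323 14.7901 13.6843 16.3711] k=[18 17 13 14]
t=21: x=[17.4951 16.7013 13.6843 14.4848] k=[13 14 18 17]
t=22: x=[12.7550 14.2163 17.8929 17.7497] k=[15 14 20 19]
t=23: x=[14.5489 14.5556 19.7455 19.8030] k=[11 12 22 23]
t=24: x=[10.7973 12.7296 21.5962 23.7210] k=[14 12 20 21]
t=25: x=[13.4850 12.8144 19.7455 21.6774] k=[16 16 21 19]

[0.2000, 0.2000, 0.2625, 0.2375]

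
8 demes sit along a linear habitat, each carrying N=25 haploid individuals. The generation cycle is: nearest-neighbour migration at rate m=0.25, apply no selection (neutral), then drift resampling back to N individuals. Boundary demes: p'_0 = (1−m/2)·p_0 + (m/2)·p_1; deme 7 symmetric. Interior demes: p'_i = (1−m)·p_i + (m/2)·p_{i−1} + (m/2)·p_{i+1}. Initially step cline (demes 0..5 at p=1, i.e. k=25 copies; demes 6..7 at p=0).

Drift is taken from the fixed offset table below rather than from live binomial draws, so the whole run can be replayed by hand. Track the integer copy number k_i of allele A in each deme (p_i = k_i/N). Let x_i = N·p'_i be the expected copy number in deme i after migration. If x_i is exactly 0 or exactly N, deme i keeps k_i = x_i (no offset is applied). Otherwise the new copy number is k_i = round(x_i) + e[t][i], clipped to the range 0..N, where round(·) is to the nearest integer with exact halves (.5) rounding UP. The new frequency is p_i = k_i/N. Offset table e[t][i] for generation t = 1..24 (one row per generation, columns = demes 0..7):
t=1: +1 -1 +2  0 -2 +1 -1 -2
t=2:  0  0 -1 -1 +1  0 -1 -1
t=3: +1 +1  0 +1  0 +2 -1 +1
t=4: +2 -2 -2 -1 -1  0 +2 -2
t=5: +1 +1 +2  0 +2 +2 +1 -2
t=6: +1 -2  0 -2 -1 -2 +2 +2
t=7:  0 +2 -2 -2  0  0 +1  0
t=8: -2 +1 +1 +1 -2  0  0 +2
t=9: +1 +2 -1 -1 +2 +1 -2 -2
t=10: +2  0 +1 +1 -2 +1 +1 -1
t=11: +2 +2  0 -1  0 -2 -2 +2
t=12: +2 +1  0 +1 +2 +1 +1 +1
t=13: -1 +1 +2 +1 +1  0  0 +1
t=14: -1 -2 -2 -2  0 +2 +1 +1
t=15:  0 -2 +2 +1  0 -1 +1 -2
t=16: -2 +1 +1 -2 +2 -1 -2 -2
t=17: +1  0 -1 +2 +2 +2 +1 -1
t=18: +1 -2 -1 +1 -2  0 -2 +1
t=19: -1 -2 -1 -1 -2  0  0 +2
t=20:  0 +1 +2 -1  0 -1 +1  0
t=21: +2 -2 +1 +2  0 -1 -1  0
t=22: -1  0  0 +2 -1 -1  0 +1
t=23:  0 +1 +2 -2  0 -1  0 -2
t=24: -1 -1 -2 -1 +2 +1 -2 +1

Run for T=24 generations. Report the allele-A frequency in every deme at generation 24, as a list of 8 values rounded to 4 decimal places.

t=0: k=[25 25 25 25 25 25 0 0]
t=1: x=[25.0000 25.0000 25.0000 25.0000 25.0000 21.8750 3.1250 0.0000] k=[25 25 25 25 25 23 2 0]
t=2: x=[25.0000 25.0000 25.0000 25.0000 24.7500 20.6250 4.3750 0.2500] k=[25 25 25 25 25 21 3 0]
t=3: x=[25.0000 25.0000 25.0000 25.0000 24.5000 19.2500 4.8750 0.3750] k=[25 25 25 25 25 21 4 1]
t=4: x=[25.0000 25.0000 25.0000 25.0000 24.5000 19.3750 5.7500 1.3750] k=[25 25 25 25 24 19 8 0]
t=5: x=[25.0000 25.0000 25.0000 24.8750 23.5000 18.2500 8.3750 1.0000] k=[25 25 25 25 25 20 9 0]
t=6: x=[25.0000 25.0000 25.0000 25.0000 24.3750 19.2500 9.2500 1.1250] k=[25 25 25 25 23 17 11 3]
t=7: x=[25.0000 25.0000 25.0000 24.7500 22.5000 17.0000 10.7500 4.0000] k=[25 25 25 23 23 17 12 4]
t=8: x=[25.0000 25.0000 24.7500 23.2500 22.2500 17.1250 11.6250 5.0000] k=[25 25 25 24 20 17 12 7]
t=9: x=[25.0000 25.0000 24.8750 23.6250 20.1250 16.7500 12.0000 7.6250] k=[25 25 24 23 22 18 10 6]
t=10: x=[25.0000 24.8750 24.0000 23.0000 21.6250 17.5000 10.5000 6.5000] k=[25 25 25 24 20 19 12 6]
t=11: x=[25.0000 25.0000 24.8750 23.6250 20.3750 18.2500 12.1250 6.7500] k=[25 25 25 23 20 16 10 9]
t=12: x=[25.0000 25.0000 24.7500 22.8750 19.8750 15.7500 10.6250 9.1250] k=[25 25 25 24 22 17 12 10]
t=13: x=[25.0000 25.0000 24.8750 23.8750 21.6250 17.0000 12.3750 10.2500] k=[25 25 25 25 23 17 12 11]
t=14: x=[25.0000 25.0000 25.0000 24.7500 22.5000 17.1250 12.5000 11.1250] k=[25 25 25 23 23 19 14 12]
t=15: x=[25.0000 25.0000 24.7500 23.2500 22.5000 18.8750 14.3750 12.2500] k=[25 25 25 24 23 18 15 10]
t=16: x=[25.0000 25.0000 24.8750 24.0000 22.5000 18.2500 14.7500 10.6250] k=[25 25 25 22 25 17 13 9]
t=17: x=[25.0000 25.0000 24.6250 22.7500 23.6250 17.5000 13.0000 9.5000] k=[25 25 24 25 25 20 14 9]
t=18: x=[25.0000 24.8750 24.2500 24.8750 24.3750 19.8750 14.1250 9.6250] k=[25 23 23 25 22 20 12 11]
t=19: x=[24.7500 23.2500 23.2500 24.3750 22.1250 19.2500 12.8750 11.1250] k=[24 21 22 23 20 19 13 13]
t=20: x=[23.6250 21.5000 22.0000 22.5000 20.2500 18.3750 13.7500 13.0000] k=[24 23 24 22 20 17 15 13]
t=21: x=[23.8750 23.2500 23.6250 22.0000 19.8750 17.1250 15.0000 13.2500] k=[25 21 25 24 20 16 14 13]
t=22: x=[24.5000 22.0000 24.3750 23.6250 20.0000 16.2500 14.1250 13.1250] k=[24 22 24 25 19 15 14 14]
t=23: x=[23.7500 22.5000 23.8750 24.1250 19.2500 15.3750 14.1250 14.0000] k=[24 24 25 22 19 14 14 12]
t=24: x=[24.0000 24.1250 24.5000 22.0000 18.7500 14.6250 13.7500 12.2500] k=[23 23 23 21 21 16 12 13]

[0.9200, 0.9200, 0.9200, 0.8400, 0.8400, 0.6400, 0.4800, 0.5200]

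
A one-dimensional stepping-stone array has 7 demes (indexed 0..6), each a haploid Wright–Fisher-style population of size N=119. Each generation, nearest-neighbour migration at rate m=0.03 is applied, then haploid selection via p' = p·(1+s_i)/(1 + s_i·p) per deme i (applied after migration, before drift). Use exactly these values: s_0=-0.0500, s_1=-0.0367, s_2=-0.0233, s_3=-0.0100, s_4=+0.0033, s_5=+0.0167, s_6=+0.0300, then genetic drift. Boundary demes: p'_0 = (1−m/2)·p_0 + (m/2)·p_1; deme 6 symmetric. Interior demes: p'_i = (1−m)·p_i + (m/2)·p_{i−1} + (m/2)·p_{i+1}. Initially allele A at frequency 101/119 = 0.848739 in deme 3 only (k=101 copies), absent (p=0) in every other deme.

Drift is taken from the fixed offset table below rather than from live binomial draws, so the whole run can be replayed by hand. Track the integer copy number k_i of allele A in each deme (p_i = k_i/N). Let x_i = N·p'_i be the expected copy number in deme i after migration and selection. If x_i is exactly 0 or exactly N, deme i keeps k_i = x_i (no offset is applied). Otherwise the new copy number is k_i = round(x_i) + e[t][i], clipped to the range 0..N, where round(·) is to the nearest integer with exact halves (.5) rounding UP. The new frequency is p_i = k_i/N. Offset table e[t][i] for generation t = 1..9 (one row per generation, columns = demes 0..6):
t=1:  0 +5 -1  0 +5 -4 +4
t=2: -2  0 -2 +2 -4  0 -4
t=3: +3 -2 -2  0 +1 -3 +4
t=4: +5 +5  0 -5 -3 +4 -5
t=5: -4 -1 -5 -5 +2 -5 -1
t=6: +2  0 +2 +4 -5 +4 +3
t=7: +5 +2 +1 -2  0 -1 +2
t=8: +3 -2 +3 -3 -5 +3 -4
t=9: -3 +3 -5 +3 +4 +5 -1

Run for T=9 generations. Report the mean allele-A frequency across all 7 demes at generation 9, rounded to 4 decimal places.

0.1128

t=0: k=[0 0 0 101 0 0 0]
t=1: x=[0.0000 0.0000 1.4801 97.7954 1.5199 0.0000 0.0000] k=[0 0 0 98 7 0 0]
t=2: x=[0.0000 0.0000 1.4362 94.9729 8.2854 0.1068 0.0000] k=[0 0 0 97 4 0 0]
t=3: x=[0.0000 0.0000 1.4215 93.9518 5.3518 0.0610 0.0000] k=[0 0 0 94 6 0 0]
t=4: x=[0.0000 0.0000 1.3775 91.0557 7.2524 0.0915 0.0000] k=[0 0 1 86 4 4 0]
t=5: x=[0.0000 0.0144 2.2083 83.2441 5.2465 4.0036 0.0618] k=[0 0 0 78 7 0 0]
t=6: x=[0.0000 0.0000 1.1430 75.4880 7.9845 0.1068 0.0000] k=[0 0 3 79 3 4 0]
t=7: x=[0.0000 0.0433 4.0028 76.4456 4.1682 3.9884 0.0618] k=[0 2 5 74 4 3 2]
t=8: x=[0.0285 1.9423 5.8573 71.6287 5.0509 3.0488 2.0744] k=[3 0 9 69 0 6 0]
t=9: x=[2.8107 0.1734 9.5557 66.7707 1.1287 5.9124 0.0927] k=[0 3 5 70 5 11 0]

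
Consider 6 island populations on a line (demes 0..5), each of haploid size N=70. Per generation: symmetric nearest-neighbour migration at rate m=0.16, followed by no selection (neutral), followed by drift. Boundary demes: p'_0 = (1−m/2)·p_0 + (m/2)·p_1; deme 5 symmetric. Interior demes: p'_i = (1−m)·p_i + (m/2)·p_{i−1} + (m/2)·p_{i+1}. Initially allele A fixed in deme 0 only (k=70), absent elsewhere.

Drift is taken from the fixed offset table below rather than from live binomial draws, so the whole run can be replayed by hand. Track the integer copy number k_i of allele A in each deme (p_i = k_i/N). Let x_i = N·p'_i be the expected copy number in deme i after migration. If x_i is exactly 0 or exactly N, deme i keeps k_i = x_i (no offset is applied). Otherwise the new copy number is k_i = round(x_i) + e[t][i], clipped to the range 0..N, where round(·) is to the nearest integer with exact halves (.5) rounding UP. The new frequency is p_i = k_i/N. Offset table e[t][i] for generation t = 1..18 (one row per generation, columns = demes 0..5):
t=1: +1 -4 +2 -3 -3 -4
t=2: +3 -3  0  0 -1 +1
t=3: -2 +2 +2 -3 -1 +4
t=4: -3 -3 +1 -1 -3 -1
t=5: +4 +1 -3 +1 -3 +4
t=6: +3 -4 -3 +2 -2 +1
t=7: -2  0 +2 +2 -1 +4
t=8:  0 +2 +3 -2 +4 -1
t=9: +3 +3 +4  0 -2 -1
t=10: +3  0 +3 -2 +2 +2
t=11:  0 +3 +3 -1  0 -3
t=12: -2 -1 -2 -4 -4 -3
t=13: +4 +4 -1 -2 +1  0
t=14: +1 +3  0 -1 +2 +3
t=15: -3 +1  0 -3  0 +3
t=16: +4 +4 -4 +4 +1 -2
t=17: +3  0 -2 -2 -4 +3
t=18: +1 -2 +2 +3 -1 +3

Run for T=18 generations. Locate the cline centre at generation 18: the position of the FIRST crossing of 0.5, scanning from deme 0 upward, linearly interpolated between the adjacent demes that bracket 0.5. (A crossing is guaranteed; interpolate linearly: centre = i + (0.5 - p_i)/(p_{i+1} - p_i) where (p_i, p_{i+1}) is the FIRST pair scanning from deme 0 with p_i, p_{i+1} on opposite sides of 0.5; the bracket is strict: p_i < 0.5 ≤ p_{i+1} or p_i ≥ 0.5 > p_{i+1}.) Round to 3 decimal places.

0.714

t=0: k=[70 0 0 0 0 0]
t=1: x=[64.4000 5.6000 0.0000 0.0000 0.0000 0.0000] k=[65 2 0 0 0 0]
t=2: x=[59.9600 6.8800 0.1600 0.0000 0.0000 0.0000] k=[63 4 0 0 0 0]
t=3: x=[58.2800 8.4000 0.3200 0.0000 0.0000 0.0000] k=[56 10 2 0 0 0]
t=4: x=[52.3200 13.0400 2.4800 0.1600 0.0000 0.0000] k=[49 10 3 0 0 0]
t=5: x=[45.8800 12.5600 3.3200 0.2400 0.0000 0.0000] k=[50 14 0 1 0 0]
t=6: x=[47.1200 15.7600 1.2000 0.8400 0.0800 0.0000] k=[50 12 0 3 0 0]
t=7: x=[46.9600 14.0800 1.2000 2.5200 0.2400 0.0000] k=[45 14 3 5 0 0]
t=8: x=[42.5200 15.6000 4.0400 4.4400 0.4000 0.0000] k=[43 18 7 2 4 0]
t=9: x=[41.0000 19.1200 7.4800 2.5600 3.5200 0.3200] k=[44 22 11 3 2 0]
t=10: x=[42.2400 22.8800 11.2400 3.5600 1.9200 0.1600] k=[45 23 14 2 4 2]
t=11: x=[43.2400 24.0400 13.7600 3.1200 3.6800 2.1600] k=[43 27 17 2 4 0]
t=12: x=[41.7200 27.4800 16.6000 3.3600 3.5200 0.3200] k=[40 26 15 0 0 0]
t=13: x=[38.8800 26.2400 14.6800 1.2000 0.0000 0.0000] k=[43 30 14 0 0 0]
t=14: x=[41.9600 29.7600 14.1600 1.1200 0.0000 0.0000] k=[43 33 14 0 0 0]
t=15: x=[42.2000 32.2800 14.4000 1.1200 0.0000 0.0000] k=[39 33 14 0 0 0]
t=16: x=[38.5200 31.9600 14.4000 1.1200 0.0000 0.0000] k=[43 36 10 5 0 0]
t=17: x=[42.4400 34.4800 11.6800 5.0000 0.4000 0.0000] k=[45 34 10 3 0 0]
t=18: x=[44.1200 32.9600 11.3600 3.3200 0.2400 0.0000] k=[45 31 13 6 0 0]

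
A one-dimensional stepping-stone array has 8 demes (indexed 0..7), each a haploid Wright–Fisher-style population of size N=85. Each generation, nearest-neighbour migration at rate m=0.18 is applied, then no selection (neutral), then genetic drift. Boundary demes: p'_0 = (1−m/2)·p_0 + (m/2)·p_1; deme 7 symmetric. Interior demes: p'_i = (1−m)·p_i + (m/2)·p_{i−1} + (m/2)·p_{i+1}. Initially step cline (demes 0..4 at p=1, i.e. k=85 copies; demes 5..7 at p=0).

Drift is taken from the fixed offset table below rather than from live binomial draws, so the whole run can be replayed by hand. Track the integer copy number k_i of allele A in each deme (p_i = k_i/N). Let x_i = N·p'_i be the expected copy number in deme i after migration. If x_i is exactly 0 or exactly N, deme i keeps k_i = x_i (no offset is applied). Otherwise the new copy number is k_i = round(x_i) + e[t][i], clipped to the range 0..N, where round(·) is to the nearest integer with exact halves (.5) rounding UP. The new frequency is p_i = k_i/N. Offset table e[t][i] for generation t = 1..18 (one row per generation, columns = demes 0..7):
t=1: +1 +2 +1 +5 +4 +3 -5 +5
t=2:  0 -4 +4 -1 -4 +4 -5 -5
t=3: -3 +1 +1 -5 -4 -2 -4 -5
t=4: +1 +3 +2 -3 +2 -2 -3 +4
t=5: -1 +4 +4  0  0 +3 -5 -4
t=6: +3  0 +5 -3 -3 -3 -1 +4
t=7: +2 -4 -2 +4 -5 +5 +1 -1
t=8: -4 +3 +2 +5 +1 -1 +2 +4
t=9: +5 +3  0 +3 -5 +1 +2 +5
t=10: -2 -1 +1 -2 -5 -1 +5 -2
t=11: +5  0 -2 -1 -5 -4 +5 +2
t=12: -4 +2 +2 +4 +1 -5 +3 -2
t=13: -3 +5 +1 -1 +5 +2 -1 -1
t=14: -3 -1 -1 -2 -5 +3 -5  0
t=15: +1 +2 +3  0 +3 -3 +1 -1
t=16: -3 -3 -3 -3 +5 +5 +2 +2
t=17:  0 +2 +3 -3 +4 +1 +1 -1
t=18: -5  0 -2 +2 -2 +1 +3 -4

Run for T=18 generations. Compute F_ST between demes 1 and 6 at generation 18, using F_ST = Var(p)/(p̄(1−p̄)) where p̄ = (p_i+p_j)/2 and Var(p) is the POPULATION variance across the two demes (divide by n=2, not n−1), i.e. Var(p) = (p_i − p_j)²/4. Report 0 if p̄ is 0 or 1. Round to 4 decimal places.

0.4760

t=0: k=[85 85 85 85 85 0 0 0]
t=1: x=[85.0000 85.0000 85.0000 85.0000 77.3500 7.6500 0.0000 0.0000] k=[85 85 85 85 81 11 0 0]
t=2: x=[85.0000 85.0000 85.0000 84.6400 75.0600 16.3100 0.9900 0.0000] k=[85 85 85 84 71 20 0 0]
t=3: x=[85.0000 85.0000 84.9100 82.9200 67.5800 22.7900 1.8000 0.0000] k=[85 85 85 78 64 21 0 0]
t=4: x=[85.0000 85.0000 84.3700 77.3700 61.3900 22.9800 1.8900 0.0000] k=[85 85 85 74 63 21 0 0]
t=5: x=[85.0000 85.0000 84.0100 74.0000 60.2100 22.8900 1.8900 0.0000] k=[85 85 85 74 60 26 0 0]
t=6: x=[85.0000 85.0000 84.0100 73.7300 58.2000 26.7200 2.3400 0.0000] k=[85 85 85 71 55 24 1 0]
t=7: x=[85.0000 85.0000 83.7400 70.8200 53.6500 24.7200 2.9800 0.0900] k=[85 85 82 75 49 30 4 0]
t=8: x=[85.0000 84.7300 81.6400 73.2900 49.6300 29.3700 5.9800 0.3600] k=[85 85 84 78 51 28 8 4]
t=9: x=[85.0000 84.9100 83.5500 76.1100 51.3600 28.2700 9.4400 4.3600] k=[85 85 84 79 46 29 11 9]
t=10: x=[85.0000 84.9100 83.6400 76.4800 47.4400 28.9100 12.4400 9.1800] k=[85 84 85 74 42 28 17 7]
t=11: x=[84.9100 84.1800 83.9200 72.1100 43.6200 28.2700 17.0900 7.9000] k=[85 84 82 71 39 24 22 10]
t=12: x=[84.9100 83.9100 81.1900 69.1100 40.5300 25.1700 21.1000 11.0800] k=[81 85 83 73 42 20 24 9]
t=13: x=[81.3600 84.4600 82.2800 71.1100 42.8100 22.3400 22.2900 10.3500] k=[78 85 83 70 48 24 21 9]
t=14: x=[78.6300 84.1900 82.0100 69.1900 47.8200 25.8900 20.1900 10.0800] k=[76 83 81 67 43 29 15 10]
t=15: x=[76.6300 82.1900 79.9200 66.1000 43.9000 29.0000 15.8100 10.4500] k=[78 84 83 66 47 26 17 9]
t=16: x=[78.5400 83.3700 81.5600 65.8200 46.8200 27.0800 17.0900 9.7200] k=[76 80 79 63 52 32 19 12]
t=17: x=[76.3600 79.5500 77.6500 63.4500 51.1900 32.6300 19.5400 12.6300] k=[76 82 81 60 55 34 21 12]
t=18: x=[76.5400 81.3700 79.2000 61.4400 53.5600 34.7200 21.3600 12.8100] k=[72 81 77 63 52 36 24 9]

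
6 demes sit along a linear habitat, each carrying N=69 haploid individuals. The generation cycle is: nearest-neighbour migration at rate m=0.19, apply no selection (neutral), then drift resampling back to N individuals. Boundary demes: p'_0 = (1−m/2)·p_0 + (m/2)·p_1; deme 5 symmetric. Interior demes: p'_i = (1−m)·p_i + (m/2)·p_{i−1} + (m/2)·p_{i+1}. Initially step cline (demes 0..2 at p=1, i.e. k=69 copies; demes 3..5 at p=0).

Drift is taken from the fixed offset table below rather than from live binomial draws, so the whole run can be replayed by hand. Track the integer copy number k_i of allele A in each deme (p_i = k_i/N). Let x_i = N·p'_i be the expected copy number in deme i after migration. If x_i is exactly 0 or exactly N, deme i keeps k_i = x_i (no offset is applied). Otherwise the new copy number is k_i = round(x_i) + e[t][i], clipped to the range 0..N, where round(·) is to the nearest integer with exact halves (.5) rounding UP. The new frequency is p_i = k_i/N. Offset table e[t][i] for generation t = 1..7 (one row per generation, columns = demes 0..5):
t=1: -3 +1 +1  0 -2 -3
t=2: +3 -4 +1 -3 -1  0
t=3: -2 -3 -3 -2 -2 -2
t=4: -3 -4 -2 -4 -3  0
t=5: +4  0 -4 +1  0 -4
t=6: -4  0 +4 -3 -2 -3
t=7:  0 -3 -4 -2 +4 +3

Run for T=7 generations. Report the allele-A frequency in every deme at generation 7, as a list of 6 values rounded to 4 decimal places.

[0.8841, 0.7536, 0.5362, 0.1739, 0.0725, 0.0000]

t=0: k=[69 69 69 0 0 0]
t=1: x=[69.0000 69.0000 62.4450 6.5550 0.0000 0.0000] k=[69 69 63 7 0 0]
t=2: x=[69.0000 68.4300 58.2500 11.6550 0.6650 0.0000] k=[69 64 59 9 0 0]
t=3: x=[68.5250 64.0000 54.7250 12.8950 0.8550 0.0000] k=[67 61 52 11 0 0]
t=4: x=[66.4300 60.7150 48.9600 13.8500 1.0450 0.0000] k=[63 57 47 10 0 0]
t=5: x=[62.4300 56.6200 44.4350 12.5650 0.9500 0.0000] k=[66 57 40 14 1 0]
t=6: x=[65.1450 56.2400 39.1450 15.2350 2.1400 0.0950] k=[61 56 43 12 0 0]
t=7: x=[60.5250 55.2400 41.2900 13.8050 1.1400 0.0000] k=[61 52 37 12 5 0]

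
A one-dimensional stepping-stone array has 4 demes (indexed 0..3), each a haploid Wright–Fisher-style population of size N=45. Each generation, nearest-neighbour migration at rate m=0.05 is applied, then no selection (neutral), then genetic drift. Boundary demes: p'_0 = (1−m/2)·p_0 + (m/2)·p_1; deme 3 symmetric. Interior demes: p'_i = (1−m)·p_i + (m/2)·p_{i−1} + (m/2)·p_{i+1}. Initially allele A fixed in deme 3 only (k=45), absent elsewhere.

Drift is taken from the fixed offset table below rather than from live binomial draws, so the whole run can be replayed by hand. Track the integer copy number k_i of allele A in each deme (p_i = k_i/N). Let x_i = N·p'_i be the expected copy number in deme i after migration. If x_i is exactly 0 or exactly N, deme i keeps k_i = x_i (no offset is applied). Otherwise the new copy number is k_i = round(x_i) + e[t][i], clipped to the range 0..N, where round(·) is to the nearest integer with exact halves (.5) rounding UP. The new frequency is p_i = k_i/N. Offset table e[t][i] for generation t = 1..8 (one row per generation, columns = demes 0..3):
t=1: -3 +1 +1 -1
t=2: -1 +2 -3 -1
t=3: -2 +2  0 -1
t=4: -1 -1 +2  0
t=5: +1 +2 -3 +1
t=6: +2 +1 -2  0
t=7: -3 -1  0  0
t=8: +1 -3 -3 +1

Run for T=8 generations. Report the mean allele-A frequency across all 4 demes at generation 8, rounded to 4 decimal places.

t=0: k=[0 0 0 45]
t=1: x=[0.0000 0.0000 1.1250 43.8750] k=[0 0 2 43]
t=2: x=[0.0000 0.0500 2.9750 41.9750] k=[0 2 0 41]
t=3: x=[0.0500 1.9000 1.0750 39.9750] k=[0 4 1 39]
t=4: x=[0.1000 3.8250 2.0250 38.0500] k=[0 3 4 38]
t=5: x=[0.0750 2.9500 4.8250 37.1500] k=[1 5 2 38]
t=6: x=[1.1000 4.8250 2.9750 37.1000] k=[3 6 1 37]
t=7: x=[3.0750 5.8000 2.0250 36.1000] k=[0 5 2 36]
t=8: x=[0.1250 4.8000 2.9250 35.1500] k=[1 2 0 36]

0.2167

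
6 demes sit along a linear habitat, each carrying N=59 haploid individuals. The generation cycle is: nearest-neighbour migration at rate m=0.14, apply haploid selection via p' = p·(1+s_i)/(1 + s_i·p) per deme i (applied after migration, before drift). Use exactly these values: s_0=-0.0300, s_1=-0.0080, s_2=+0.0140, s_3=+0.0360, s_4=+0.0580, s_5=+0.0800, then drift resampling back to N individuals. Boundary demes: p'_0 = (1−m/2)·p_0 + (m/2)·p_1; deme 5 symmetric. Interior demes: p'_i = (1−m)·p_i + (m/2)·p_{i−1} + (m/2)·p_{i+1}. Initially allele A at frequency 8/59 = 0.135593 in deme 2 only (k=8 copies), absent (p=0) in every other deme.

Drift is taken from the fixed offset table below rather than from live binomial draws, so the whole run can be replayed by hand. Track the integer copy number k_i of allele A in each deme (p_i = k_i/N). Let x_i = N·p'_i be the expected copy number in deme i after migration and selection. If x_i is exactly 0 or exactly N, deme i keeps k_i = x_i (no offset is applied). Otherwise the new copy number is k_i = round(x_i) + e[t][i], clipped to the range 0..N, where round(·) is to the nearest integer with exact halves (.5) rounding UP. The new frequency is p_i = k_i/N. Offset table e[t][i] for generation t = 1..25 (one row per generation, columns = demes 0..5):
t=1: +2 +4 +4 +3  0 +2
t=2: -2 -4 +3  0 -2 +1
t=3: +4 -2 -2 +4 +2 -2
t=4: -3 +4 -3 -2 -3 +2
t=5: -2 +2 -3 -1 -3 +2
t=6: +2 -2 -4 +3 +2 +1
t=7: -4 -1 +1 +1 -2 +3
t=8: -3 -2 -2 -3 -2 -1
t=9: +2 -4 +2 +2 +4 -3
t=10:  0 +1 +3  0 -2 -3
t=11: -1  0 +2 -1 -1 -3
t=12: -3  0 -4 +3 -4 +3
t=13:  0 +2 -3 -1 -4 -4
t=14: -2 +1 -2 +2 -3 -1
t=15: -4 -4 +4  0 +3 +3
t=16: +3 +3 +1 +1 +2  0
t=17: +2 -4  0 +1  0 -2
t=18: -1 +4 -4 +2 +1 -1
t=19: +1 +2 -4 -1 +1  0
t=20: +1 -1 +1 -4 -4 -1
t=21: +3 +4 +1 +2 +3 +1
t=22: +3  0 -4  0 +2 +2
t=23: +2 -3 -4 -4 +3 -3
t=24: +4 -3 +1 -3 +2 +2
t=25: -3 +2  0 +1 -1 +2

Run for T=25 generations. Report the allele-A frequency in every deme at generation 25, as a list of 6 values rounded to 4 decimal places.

[0.1695, 0.0678, 0.0169, 0.0508, 0.1864, 0.1525]

t=0: k=[0 0 8 0 0 0]
t=1: x=[0.0000 0.5556 6.9649 0.5800 0.0000 0.0000] k=[0 5 11 4 0 0]
t=2: x=[0.3396 5.0329 10.2068 4.3504 0.2962 0.0000] k=[0 1 13 4 0 0]
t=3: x=[0.0679 1.7563 11.6595 4.4947 0.2962 0.0000] k=[4 0 10 8 2 0]
t=4: x=[3.6152 0.9723 9.2681 7.9604 2.4068 0.1512] k=[1 5 6 6 0 2]
t=5: x=[1.2424 4.7548 6.0046 5.7613 0.5922 2.0037] k=[0 7 3 5 0 4]
t=6: x=[0.4754 6.1854 3.4651 4.6595 0.6661 3.9974] k=[2 4 0 8 3 5]
t=7: x=[2.0781 3.5531 0.8516 7.3136 3.6798 5.2144] k=[0 3 2 8 2 8]
t=8: x=[0.2037 2.6992 2.5234 7.3855 2.9964 8.1031] k=[0 1 1 4 1 7]
t=9: x=[0.0679 0.9227 1.2266 3.7008 1.7218 7.0436] k=[2 0 3 6 6 4]
t=10: x=[1.8059 0.3472 3.0398 5.9773 6.1644 4.4462] k=[2 1 6 6 4 1]
t=11: x=[1.8739 1.4089 5.7214 6.0493 4.1419 1.3047] k=[1 1 8 5 3 0]
t=12: x=[0.9705 1.4784 7.3894 5.2363 3.0910 0.2267] k=[0 1 3 8 0 3]
t=13: x=[0.0679 1.0616 3.2525 7.3136 0.8140 3.0018] k=[0 3 0 6 0 0]
t=14: x=[0.2037 2.5603 0.6387 5.3290 0.4442 0.0000] k=[0 4 0 7 0 0]
t=15: x=[0.2716 3.4141 0.7806 6.2139 0.5182 0.0000] k=[0 0 5 6 4 0]
t=16: x=[0.0000 0.3472 4.7807 5.9773 4.0684 0.3023] k=[0 3 6 7 6 0]
t=17: x=[0.2037 2.9772 5.9338 7.0773 5.9447 0.4533] k=[2 0 6 8 6 0]
t=18: x=[1.8059 0.5556 5.7922 7.9604 6.0179 0.4533] k=[1 5 2 10 7 0]
t=19: x=[1.2424 4.4767 2.8069 9.5087 7.0631 0.5288] k=[2 6 0 9 8 1]
t=20: x=[2.2142 5.2614 1.0644 8.5555 7.9603 1.6060] k=[3 4 2 5 4 1]
t=21: x=[2.9826 3.7616 2.3816 4.8759 4.0684 1.3047] k=[6 8 3 7 7 2]
t=22: x=[5.9745 7.4575 3.6777 6.9335 6.9900 2.5299] k=[9 7 0 7 9 5]
t=23: x=[8.6331 6.6028 0.9935 6.8616 9.0017 5.6619] k=[11 4 0 3 12 3]
t=24: x=[10.2495 4.1787 0.4968 3.5357 11.2442 3.9012] k=[14 1 1 1 13 6]
t=25: x=[12.7824 1.8952 1.0138 1.9041 12.2068 6.9481] k=[10 4 1 3 11 9]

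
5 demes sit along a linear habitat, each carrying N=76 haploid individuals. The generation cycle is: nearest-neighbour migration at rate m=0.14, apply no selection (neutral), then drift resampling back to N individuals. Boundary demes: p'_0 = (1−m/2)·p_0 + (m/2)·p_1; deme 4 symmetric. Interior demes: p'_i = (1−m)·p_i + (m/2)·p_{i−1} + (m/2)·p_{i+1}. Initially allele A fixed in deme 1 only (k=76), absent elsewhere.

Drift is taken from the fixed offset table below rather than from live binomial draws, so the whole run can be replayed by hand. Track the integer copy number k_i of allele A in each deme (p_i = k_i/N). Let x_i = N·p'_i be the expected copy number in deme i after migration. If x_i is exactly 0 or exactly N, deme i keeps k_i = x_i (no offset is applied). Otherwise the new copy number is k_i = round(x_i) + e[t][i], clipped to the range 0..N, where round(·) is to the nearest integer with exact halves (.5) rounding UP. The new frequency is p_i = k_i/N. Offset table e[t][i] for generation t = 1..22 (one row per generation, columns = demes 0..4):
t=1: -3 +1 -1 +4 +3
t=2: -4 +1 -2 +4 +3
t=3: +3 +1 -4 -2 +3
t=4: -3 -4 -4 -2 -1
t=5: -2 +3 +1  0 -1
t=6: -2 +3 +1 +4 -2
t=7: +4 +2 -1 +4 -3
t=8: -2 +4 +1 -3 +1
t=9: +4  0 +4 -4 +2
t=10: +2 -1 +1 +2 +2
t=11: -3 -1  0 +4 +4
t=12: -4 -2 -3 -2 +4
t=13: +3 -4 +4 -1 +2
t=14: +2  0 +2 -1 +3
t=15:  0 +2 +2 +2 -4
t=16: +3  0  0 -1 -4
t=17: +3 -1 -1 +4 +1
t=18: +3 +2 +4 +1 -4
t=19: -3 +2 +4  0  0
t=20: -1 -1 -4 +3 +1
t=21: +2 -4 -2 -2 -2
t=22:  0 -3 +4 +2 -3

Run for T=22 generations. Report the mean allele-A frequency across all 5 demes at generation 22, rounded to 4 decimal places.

t=0: k=[0 76 0 0 0]
t=1: x=[5.3200 65.3600 5.3200 0.0000 0.0000] k=[2 66 4 0 0]
t=2: x=[6.4800 57.1800 8.0600 0.2800 0.0000] k=[2 58 6 4 0]
t=3: x=[5.9200 50.4400 9.5000 3.8600 0.2800] k=[9 51 6 2 3]
t=4: x=[11.9400 44.9100 8.8700 2.3500 2.9300] k=[9 41 5 0 2]
t=5: x=[11.2400 36.2400 7.1700 0.4900 1.8600] k=[9 39 8 0 1]
t=6: x=[11.1000 34.7300 9.6100 0.6300 0.9300] k=[9 38 11 5 0]
t=7: x=[11.0300 34.0800 12.4700 5.0700 0.3500] k=[15 36 11 9 0]
t=8: x=[16.4700 32.7800 12.6100 8.5100 0.6300] k=[14 37 14 6 2]
t=9: x=[15.6100 33.7800 15.0500 6.2800 2.2800] k=[20 34 19 2 4]
t=10: x=[20.9800 31.9700 18.8600 3.3300 3.8600] k=[23 31 20 5 6]
t=11: x=[23.5600 29.6700 19.7200 6.1200 5.9300] k=[21 29 20 10 10]
t=12: x=[21.5600 27.8100 19.9300 10.7000 10.0000] k=[18 26 17 9 14]
t=13: x=[18.5600 24.8100 17.0700 9.9100 13.6500] k=[22 21 21 9 16]
t=14: x=[21.9300 21.0700 20.1600 10.3300 15.5100] k=[24 21 22 9 19]
t=15: x=[23.7900 21.2800 21.0200 10.6100 18.3000] k=[24 23 23 13 14]
t=16: x=[23.9300 23.0700 22.3000 13.7700 13.9300] k=[27 23 22 13 10]
t=17: x=[26.7200 23.2100 21.4400 13.4200 10.2100] k=[30 22 20 17 11]
t=18: x=[29.4400 22.4200 19.9300 16.7900 11.4200] k=[32 24 24 18 7]
t=19: x=[31.4400 24.5600 23.5800 17.6500 7.7700] k=[28 27 28 18 8]
t=20: x=[27.9300 27.1400 27.2300 18.0000 8.7000] k=[27 26 23 21 10]
t=21: x=[26.9300 25.8600 23.0700 20.3700 10.7700] k=[29 22 21 18 9]
t=22: x=[28.5100 22.4200 20.8600 17.5800 9.6300] k=[29 19 25 20 7]

0.2632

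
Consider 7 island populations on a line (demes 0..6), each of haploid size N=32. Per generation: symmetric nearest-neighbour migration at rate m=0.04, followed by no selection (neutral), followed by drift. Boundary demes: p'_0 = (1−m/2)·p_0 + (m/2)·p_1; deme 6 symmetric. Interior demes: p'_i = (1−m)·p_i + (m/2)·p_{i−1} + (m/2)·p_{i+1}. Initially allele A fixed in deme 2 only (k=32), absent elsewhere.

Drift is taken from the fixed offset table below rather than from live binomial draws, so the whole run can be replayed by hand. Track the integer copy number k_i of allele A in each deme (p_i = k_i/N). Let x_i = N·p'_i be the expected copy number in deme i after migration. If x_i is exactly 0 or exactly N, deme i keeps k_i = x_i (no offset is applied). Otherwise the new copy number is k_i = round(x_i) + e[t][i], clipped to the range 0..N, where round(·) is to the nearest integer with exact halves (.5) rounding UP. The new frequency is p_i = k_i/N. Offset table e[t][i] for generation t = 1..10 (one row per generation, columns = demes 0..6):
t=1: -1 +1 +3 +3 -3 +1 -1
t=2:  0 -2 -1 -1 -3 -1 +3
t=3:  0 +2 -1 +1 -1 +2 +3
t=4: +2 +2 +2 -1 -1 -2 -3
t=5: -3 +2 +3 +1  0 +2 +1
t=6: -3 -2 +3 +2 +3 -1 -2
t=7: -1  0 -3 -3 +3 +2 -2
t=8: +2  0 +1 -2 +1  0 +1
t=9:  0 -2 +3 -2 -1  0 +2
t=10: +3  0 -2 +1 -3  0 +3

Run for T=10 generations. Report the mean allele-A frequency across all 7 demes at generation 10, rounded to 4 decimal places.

0.2232

t=0: k=[0 0 32 0 0 0 0]
t=1: x=[0.0000 0.6400 30.7200 0.6400 0.0000 0.0000 0.0000] k=[0 2 32 4 0 0 0]
t=2: x=[0.0400 2.5600 30.8400 4.4800 0.0800 0.0000 0.0000] k=[0 1 30 3 0 0 0]
t=3: x=[0.0200 1.5600 28.8800 3.4800 0.0600 0.0000 0.0000] k=[0 4 28 4 0 0 0]
t=4: x=[0.0800 4.4000 27.0400 4.4000 0.0800 0.0000 0.0000] k=[2 6 29 3 0 0 0]
t=5: x=[2.0800 6.3800 28.0200 3.4600 0.0600 0.0000 0.0000] k=[0 8 31 4 0 0 0]
t=6: x=[0.1600 8.3000 30.0000 4.4600 0.0800 0.0000 0.0000] k=[0 6 32 6 3 0 0]
t=7: x=[0.1200 6.4000 30.9600 6.4600 3.0000 0.0600 0.0000] k=[0 6 28 3 6 2 0]
t=8: x=[0.1200 6.3200 27.0600 3.5600 5.8600 2.0400 0.0400] k=[2 6 28 2 7 2 1]
t=9: x=[2.0800 6.3600 27.0400 2.6200 6.8000 2.0800 1.0200] k=[2 4 30 1 6 2 3]
t=10: x=[2.0400 4.4800 28.9000 1.6800 5.8200 2.1000 2.9800] k=[5 4 27 3 3 2 6]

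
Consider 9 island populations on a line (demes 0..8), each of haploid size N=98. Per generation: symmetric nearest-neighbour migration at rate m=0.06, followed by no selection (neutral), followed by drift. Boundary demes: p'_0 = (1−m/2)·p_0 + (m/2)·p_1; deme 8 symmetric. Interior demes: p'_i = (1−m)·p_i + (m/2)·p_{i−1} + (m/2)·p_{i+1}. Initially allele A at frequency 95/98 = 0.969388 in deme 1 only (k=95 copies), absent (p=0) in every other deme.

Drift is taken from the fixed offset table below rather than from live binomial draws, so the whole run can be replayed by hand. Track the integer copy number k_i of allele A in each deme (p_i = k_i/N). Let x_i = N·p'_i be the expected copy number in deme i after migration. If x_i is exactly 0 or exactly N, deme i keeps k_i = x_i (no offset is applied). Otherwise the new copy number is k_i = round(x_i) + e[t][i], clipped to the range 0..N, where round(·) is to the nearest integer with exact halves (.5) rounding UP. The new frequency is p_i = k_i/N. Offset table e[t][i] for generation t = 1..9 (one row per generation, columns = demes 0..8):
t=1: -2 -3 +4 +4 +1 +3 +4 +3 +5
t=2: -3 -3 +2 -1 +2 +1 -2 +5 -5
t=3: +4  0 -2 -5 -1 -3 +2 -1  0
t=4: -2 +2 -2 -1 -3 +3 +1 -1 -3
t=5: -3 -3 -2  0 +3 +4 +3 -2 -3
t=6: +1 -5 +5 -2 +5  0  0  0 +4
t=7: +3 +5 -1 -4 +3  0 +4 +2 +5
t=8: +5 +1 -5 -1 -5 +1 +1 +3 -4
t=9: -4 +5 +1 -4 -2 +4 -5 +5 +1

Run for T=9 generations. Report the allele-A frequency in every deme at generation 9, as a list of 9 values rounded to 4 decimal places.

[0.1633, 0.6122, 0.1531, 0.0000, 0.0000, 0.0000, 0.0000, 0.0000, 0.0000]

t=0: k=[0 95 0 0 0 0 0 0 0]
t=1: x=[2.8500 89.3000 2.8500 0.0000 0.0000 0.0000 0.0000 0.0000 0.0000] k=[1 86 7 0 0 0 0 0 0]
t=2: x=[3.5500 81.0800 9.1600 0.2100 0.0000 0.0000 0.0000 0.0000 0.0000] k=[1 78 11 0 0 0 0 0 0]
t=3: x=[3.3100 73.6800 12.6800 0.3300 0.0000 0.0000 0.0000 0.0000 0.0000] k=[7 74 11 0 0 0 0 0 0]
t=4: x=[9.0100 70.1000 12.5600 0.3300 0.0000 0.0000 0.0000 0.0000 0.0000] k=[7 72 11 0 0 0 0 0 0]
t=5: x=[8.9500 68.2200 12.5000 0.3300 0.0000 0.0000 0.0000 0.0000 0.0000] k=[6 65 11 0 0 0 0 0 0]
t=6: x=[7.7700 61.6100 12.2900 0.3300 0.0000 0.0000 0.0000 0.0000 0.0000] k=[9 57 17 0 0 0 0 0 0]
t=7: x=[10.4400 54.3600 17.6900 0.5100 0.0000 0.0000 0.0000 0.0000 0.0000] k=[13 59 17 0 0 0 0 0 0]
t=8: x=[14.3800 56.3600 17.7500 0.5100 0.0000 0.0000 0.0000 0.0000 0.0000] k=[19 57 13 0 0 0 0 0 0]
t=9: x=[20.1400 54.5400 13.9300 0.3900 0.0000 0.0000 0.0000 0.0000 0.0000] k=[16 60 15 0 0 0 0 0 0]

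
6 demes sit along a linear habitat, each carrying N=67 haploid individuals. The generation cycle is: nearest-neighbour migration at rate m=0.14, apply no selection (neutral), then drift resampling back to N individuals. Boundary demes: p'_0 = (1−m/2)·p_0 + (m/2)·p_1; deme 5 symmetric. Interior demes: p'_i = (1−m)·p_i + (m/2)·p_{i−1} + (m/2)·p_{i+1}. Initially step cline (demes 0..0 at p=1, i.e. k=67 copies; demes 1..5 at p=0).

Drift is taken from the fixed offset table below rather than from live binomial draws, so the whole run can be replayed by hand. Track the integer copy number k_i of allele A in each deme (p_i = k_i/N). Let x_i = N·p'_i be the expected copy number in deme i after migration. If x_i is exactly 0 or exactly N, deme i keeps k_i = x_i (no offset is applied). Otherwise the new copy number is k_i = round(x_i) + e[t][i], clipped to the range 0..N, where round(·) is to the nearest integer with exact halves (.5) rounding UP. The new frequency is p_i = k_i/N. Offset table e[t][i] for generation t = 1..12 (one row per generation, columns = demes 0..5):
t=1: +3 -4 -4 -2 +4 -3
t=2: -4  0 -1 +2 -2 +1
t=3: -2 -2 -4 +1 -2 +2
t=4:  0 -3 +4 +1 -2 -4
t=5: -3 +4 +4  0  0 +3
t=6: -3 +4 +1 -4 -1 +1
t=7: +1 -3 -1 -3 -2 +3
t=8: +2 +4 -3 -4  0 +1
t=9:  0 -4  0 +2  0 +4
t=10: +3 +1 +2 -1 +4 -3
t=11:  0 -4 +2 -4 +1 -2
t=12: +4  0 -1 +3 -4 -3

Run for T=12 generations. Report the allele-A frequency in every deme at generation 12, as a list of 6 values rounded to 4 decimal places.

t=0: k=[67 0 0 0 0 0]
t=1: x=[62.3100 4.6900 0.0000 0.0000 0.0000 0.0000] k=[65 1 0 0 0 0]
t=2: x=[60.5200 5.4100 0.0700 0.0000 0.0000 0.0000] k=[57 5 0 0 0 0]
t=3: x=[53.3600 8.2900 0.3500 0.0000 0.0000 0.0000] k=[51 6 0 0 0 0]
t=4: x=[47.8500 8.7300 0.4200 0.0000 0.0000 0.0000] k=[48 6 4 0 0 0]
t=5: x=[45.0600 8.8000 3.8600 0.2800 0.0000 0.0000] k=[42 13 8 0 0 0]
t=6: x=[39.9700 14.6800 7.7900 0.5600 0.0000 0.0000] k=[37 19 9 0 0 0]
t=7: x=[35.7400 19.5600 9.0700 0.6300 0.0000 0.0000] k=[37 17 8 0 0 0]
t=8: x=[35.6000 17.7700 8.0700 0.5600 0.0000 0.0000] k=[38 22 5 0 0 0]
t=9: x=[36.8800 21.9300 5.8400 0.3500 0.0000 0.0000] k=[37 18 6 2 0 0]
t=10: x=[35.6700 18.4900 6.5600 2.1400 0.1400 0.0000] k=[39 19 9 1 4 0]
t=11: x=[37.6000 19.7000 9.1400 1.7700 3.5100 0.2800] k=[38 16 11 0 5 0]
t=12: x=[36.4600 17.1900 10.5800 1.1200 4.3000 0.3500] k=[40 17 10 4 0 0]

[0.5970, 0.2537, 0.1493, 0.0597, 0.0000, 0.0000]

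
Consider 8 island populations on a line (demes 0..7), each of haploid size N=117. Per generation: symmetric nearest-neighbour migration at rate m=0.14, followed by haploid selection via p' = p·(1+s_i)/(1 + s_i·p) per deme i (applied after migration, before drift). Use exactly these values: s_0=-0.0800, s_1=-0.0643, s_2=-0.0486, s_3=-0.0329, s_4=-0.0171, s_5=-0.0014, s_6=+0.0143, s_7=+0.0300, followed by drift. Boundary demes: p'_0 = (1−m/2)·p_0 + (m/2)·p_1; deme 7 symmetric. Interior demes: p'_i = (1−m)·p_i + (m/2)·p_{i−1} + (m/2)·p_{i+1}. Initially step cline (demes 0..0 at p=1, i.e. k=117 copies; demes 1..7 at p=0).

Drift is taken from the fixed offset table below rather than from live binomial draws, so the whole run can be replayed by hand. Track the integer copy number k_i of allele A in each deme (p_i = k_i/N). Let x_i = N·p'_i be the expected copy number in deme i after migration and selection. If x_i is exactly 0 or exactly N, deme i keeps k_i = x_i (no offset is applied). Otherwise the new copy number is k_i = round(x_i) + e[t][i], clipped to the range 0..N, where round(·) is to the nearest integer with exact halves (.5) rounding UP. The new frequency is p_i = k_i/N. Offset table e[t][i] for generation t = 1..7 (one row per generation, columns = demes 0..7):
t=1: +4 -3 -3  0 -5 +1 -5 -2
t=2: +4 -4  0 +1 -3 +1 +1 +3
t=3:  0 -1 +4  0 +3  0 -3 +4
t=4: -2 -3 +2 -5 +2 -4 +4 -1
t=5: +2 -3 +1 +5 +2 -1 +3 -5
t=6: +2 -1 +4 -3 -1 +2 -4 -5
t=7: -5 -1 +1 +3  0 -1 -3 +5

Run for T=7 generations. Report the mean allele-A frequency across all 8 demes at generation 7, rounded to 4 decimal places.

0.1100

t=0: k=[117 0 0 0 0 0 0 0]
t=1: x=[108.1517 7.6980 0.0000 0.0000 0.0000 0.0000 0.0000 0.0000] k=[112 5 0 0 0 0 0 0]
t=2: x=[103.5488 11.4357 0.3330 0.0000 0.0000 0.0000 0.0000 0.0000] k=[108 7 0 0 0 0 0 0]
t=3: x=[99.7388 12.8024 0.4663 0.0000 0.0000 0.0000 0.0000 0.0000] k=[100 12 4 0 0 0 0 0]
t=4: x=[92.2521 16.6292 4.0792 0.2708 0.0000 0.0000 0.0000 0.0000] k=[90 14 6 0 0 0 0 0]
t=5: x=[82.6936 17.7366 5.8565 0.4062 0.0000 0.0000 0.0000 0.0000] k=[85 15 7 5 0 0 0 0]
t=6: x=[77.9619 18.2908 7.0812 4.6387 0.3440 0.0000 0.0000 0.0000] k=[80 17 11 2 0 0 0 0]
t=7: x=[73.3331 19.8695 10.3118 2.4098 0.1376 0.0000 0.0000 0.0000] k=[68 19 11 5 0 0 0 0]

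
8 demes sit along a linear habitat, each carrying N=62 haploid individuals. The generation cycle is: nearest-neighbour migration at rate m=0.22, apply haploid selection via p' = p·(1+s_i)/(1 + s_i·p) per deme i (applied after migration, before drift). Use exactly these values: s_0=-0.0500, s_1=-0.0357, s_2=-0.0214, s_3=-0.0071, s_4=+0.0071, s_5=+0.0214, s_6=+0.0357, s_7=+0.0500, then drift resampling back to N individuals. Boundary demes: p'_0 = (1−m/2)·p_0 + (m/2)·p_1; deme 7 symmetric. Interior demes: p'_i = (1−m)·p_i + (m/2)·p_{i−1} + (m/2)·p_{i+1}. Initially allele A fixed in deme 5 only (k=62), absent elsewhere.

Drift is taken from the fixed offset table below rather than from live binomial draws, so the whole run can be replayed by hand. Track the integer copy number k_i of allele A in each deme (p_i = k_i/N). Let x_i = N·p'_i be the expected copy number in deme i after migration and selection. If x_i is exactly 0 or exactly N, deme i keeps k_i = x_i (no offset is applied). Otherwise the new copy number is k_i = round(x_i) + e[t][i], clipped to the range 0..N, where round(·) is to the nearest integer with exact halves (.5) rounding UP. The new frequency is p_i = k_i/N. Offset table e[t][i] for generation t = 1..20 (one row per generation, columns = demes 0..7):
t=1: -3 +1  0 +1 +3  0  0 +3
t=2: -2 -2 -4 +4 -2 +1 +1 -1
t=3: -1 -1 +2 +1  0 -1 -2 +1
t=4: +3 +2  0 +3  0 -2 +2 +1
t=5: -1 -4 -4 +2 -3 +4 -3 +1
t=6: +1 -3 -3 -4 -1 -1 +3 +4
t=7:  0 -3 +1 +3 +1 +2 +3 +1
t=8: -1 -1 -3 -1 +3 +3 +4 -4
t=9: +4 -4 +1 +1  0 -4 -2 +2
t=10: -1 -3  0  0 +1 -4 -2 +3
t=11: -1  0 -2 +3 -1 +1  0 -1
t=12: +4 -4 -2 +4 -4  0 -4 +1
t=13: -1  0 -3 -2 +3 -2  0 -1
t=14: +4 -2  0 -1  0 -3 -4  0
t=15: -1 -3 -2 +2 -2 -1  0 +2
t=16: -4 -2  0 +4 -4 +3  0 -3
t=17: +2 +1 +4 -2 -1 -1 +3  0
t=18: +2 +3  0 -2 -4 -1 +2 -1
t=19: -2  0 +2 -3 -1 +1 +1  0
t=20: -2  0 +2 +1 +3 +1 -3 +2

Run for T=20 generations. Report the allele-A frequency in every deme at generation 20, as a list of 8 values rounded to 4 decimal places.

t=0: k=[0 0 0 0 0 62 0 0]
t=1: x=[0.0000 0.0000 0.0000 0.0000 6.8631 48.5839 7.0358 0.0000] k=[0 0 0 0 10 49 7 0]
t=2: x=[0.0000 0.0000 0.0000 1.0923 13.2636 40.3890 11.1676 0.8080] k=[0 0 0 5 11 41 12 0]
t=3: x=[0.0000 0.0000 0.5383 5.0767 13.7154 34.8336 14.2513 1.3845] k=[0 0 3 6 14 34 12 2]
t=4: x=[0.0000 0.3183 2.9388 6.5084 15.4018 29.7075 13.6905 3.2469] k=[0 2 3 10 15 28 16 4]
t=5: x=[0.2090 1.8245 3.5862 9.7214 15.9637 25.5675 16.4199 5.5621] k=[0 0 0 12 13 30 13 7]
t=6: x=[0.0000 0.0000 1.2923 10.7266 14.8397 26.5810 14.5979 7.9936] k=[0 0 0 7 14 26 18 12]
t=7: x=[0.0000 0.0000 0.7537 6.9559 14.6289 24.1112 18.6745 13.1587] k=[0 0 2 10 16 26 22 14]
t=8: x=[0.0000 0.2122 2.6055 9.7214 16.5256 24.7743 22.0559 15.4387] k=[0 0 0 9 20 28 26 11]
t=9: x=[0.0000 0.0000 0.9691 9.1642 19.7651 27.2229 25.0922 13.1484] k=[0 0 2 10 20 23 23 15]
t=10: x=[0.0000 0.2122 2.6055 10.1593 19.3240 22.9754 22.6216 16.4632] k=[0 0 3 10 20 19 21 19]
t=11: x=[0.0000 0.3183 3.3704 10.2688 18.8828 19.6128 21.0449 19.8730] k=[0 0 1 13 18 21 21 19]
t=12: x=[0.0000 0.1061 2.1644 12.1602 17.8699 20.9628 21.2674 19.8730] k=[0 0 0 16 14 21 17 21]
t=13: x=[0.0000 0.0000 1.7234 13.9428 15.0706 20.0764 18.3296 21.2359] k=[0 0 0 12 18 18 18 20]
t=14: x=[0.0000 0.0000 1.2923 11.2741 17.4285 18.2717 18.6745 20.4429] k=[0 0 1 10 17 15 15 20]
t=15: x=[0.0000 0.1061 1.8410 9.7214 16.0942 15.4645 15.9622 20.1071] k=[0 0 0 12 14 14 16 22]
t=16: x=[0.0000 0.0000 1.2923 10.8361 13.8560 14.4534 16.8672 22.0279] k=[0 0 1 15 10 17 17 19]
t=17: x=[0.0000 0.1061 2.3800 12.8373 11.3856 16.4850 17.6597 19.4248] k=[0 1 6 11 10 15 21 19]
t=18: x=[0.1045 1.3897 5.8838 10.2788 10.7226 15.3533 20.5996 19.8730] k=[2 4 6 8 7 14 23 19]
t=19: x=[2.1128 3.8661 5.8838 7.6222 7.9288 14.4534 22.0660 20.0969] k=[0 4 8 5 7 15 23 20]
t=20: x=[0.4181 3.8661 7.0930 5.5141 7.7076 15.2421 22.2883 21.0022] k=[0 4 9 7 11 16 19 23]

[0.0000, 0.0645, 0.1452, 0.1129, 0.1774, 0.2581, 0.3065, 0.3710]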